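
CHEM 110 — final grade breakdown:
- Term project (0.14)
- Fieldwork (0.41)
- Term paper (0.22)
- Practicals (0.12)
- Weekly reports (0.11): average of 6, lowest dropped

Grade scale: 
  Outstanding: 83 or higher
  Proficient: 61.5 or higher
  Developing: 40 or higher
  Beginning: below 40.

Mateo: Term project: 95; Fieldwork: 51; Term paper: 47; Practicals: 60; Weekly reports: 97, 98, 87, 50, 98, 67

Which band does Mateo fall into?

Proficient

Weekly reports: drop 50 → average of remaining 5 = 447/5 = 89.4
Weighted total:
  Term project 95 × 0.14 = 13.3
  Fieldwork 51 × 0.41 = 20.91
  Term paper 47 × 0.22 = 10.34
  Practicals 60 × 0.12 = 7.2
  Weekly reports 89.4 × 0.11 = 9.834
Sum = 61.584
61.584 is ≥ 61.5 and < 83 → Proficient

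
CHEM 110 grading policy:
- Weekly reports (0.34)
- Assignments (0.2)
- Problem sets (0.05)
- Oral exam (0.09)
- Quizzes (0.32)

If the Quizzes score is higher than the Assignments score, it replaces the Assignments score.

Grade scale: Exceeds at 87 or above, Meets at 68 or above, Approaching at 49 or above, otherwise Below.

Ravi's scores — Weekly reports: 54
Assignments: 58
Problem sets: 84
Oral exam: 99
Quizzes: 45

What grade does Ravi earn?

Quizzes (45) ≤ Assignments (58), so Assignments stays at 58.
Weighted total:
  Weekly reports 54 × 0.34 = 18.36
  Assignments 58 × 0.2 = 11.6
  Problem sets 84 × 0.05 = 4.2
  Oral exam 99 × 0.09 = 8.91
  Quizzes 45 × 0.32 = 14.4
Sum = 57.47
57.47 is ≥ 49 and < 68 → Approaching

Approaching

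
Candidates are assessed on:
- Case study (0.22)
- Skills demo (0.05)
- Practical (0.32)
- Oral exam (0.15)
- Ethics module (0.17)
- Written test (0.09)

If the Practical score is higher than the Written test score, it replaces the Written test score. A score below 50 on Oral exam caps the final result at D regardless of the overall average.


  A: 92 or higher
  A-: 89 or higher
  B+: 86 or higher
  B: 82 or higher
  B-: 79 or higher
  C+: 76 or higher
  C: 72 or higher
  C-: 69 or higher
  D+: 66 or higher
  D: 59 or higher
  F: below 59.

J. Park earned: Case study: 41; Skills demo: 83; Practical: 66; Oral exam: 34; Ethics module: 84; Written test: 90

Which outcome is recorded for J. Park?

Practical (66) ≤ Written test (90), so Written test stays at 90.
Oral exam score 34 < 50: minimum not met.
Weighted total:
  Case study 41 × 0.22 = 9.02
  Skills demo 83 × 0.05 = 4.15
  Practical 66 × 0.32 = 21.12
  Oral exam 34 × 0.15 = 5.1
  Ethics module 84 × 0.17 = 14.28
  Written test 90 × 0.09 = 8.1
Sum = 61.77
61.77 would be D; cap at D applies → D.

D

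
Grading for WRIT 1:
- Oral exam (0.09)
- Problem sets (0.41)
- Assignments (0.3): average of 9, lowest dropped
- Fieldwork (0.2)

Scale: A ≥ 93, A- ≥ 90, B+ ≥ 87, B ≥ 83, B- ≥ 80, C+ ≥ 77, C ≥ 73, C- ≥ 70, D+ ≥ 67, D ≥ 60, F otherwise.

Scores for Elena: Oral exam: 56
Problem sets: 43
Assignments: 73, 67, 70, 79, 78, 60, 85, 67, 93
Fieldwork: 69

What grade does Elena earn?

Assignments: drop 60 → average of remaining 8 = 612/8 = 76.5
Weighted total:
  Oral exam 56 × 0.09 = 5.04
  Problem sets 43 × 0.41 = 17.63
  Assignments 76.5 × 0.3 = 22.95
  Fieldwork 69 × 0.2 = 13.8
Sum = 59.42
59.42 < 60 → F

F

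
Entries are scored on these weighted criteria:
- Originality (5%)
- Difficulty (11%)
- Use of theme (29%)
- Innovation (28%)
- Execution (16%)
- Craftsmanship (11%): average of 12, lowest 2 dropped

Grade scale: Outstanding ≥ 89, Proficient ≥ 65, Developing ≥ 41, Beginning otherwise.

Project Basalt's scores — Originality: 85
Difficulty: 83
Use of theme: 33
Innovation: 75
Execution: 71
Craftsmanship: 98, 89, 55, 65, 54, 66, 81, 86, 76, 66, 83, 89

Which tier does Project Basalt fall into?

Craftsmanship: drop 54, 55 → average of remaining 10 = 799/10 = 79.9
Weighted total:
  Originality 85 × 0.05 = 4.25
  Difficulty 83 × 0.11 = 9.13
  Use of theme 33 × 0.29 = 9.57
  Innovation 75 × 0.28 = 21
  Execution 71 × 0.16 = 11.36
  Craftsmanship 79.9 × 0.11 = 8.789
Sum = 64.099
64.099 is ≥ 41 and < 65 → Developing

Developing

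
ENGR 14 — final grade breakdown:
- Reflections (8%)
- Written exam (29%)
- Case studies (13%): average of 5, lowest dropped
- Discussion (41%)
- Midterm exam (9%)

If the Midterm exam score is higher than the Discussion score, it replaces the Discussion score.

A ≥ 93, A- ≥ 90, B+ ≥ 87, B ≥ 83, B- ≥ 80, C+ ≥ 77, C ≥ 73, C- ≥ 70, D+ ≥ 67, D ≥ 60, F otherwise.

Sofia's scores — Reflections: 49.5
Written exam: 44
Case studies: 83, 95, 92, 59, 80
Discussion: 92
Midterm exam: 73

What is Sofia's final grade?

Case studies: drop 59 → average of remaining 4 = 350/4 = 87.5
Midterm exam (73) ≤ Discussion (92), so Discussion stays at 92.
Weighted total:
  Reflections 49.5 × 0.08 = 3.96
  Written exam 44 × 0.29 = 12.76
  Case studies 87.5 × 0.13 = 11.375
  Discussion 92 × 0.41 = 37.72
  Midterm exam 73 × 0.09 = 6.57
Sum = 72.385
72.385 is ≥ 70 and < 73 → C-

C-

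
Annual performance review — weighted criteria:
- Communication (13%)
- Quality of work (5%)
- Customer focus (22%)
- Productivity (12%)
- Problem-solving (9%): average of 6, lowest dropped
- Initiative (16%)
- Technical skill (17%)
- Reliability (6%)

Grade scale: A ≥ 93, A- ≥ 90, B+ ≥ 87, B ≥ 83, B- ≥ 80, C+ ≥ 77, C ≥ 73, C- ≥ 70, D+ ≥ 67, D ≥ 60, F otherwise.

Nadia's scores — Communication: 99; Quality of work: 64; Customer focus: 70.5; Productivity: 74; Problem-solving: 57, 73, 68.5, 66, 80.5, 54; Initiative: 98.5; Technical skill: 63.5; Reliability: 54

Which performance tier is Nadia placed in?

C

Problem-solving: drop 54 → average of remaining 5 = 345/5 = 69
Weighted total:
  Communication 99 × 0.13 = 12.87
  Quality of work 64 × 0.05 = 3.2
  Customer focus 70.5 × 0.22 = 15.51
  Productivity 74 × 0.12 = 8.88
  Problem-solving 69 × 0.09 = 6.21
  Initiative 98.5 × 0.16 = 15.76
  Technical skill 63.5 × 0.17 = 10.795
  Reliability 54 × 0.06 = 3.24
Sum = 76.465
76.465 is ≥ 73 and < 77 → C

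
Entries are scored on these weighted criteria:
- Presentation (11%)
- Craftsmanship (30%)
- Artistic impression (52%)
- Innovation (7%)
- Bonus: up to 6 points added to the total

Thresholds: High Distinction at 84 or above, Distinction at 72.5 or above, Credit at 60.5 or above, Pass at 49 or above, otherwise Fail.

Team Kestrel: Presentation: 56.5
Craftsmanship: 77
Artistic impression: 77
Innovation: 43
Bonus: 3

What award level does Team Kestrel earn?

Distinction

Weighted total:
  Presentation 56.5 × 0.11 = 6.215
  Craftsmanship 77 × 0.3 = 23.1
  Artistic impression 77 × 0.52 = 40.04
  Innovation 43 × 0.07 = 3.01
Sum = 72.365
Bonus: 72.365 + 3 = 75.365
75.365 is ≥ 72.5 and < 84 → Distinction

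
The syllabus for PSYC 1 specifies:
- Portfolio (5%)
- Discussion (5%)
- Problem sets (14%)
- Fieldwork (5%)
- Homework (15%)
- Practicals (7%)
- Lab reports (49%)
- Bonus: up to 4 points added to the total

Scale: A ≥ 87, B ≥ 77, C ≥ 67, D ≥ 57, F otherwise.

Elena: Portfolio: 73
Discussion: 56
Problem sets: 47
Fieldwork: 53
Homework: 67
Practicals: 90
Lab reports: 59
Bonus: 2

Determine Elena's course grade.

Weighted total:
  Portfolio 73 × 0.05 = 3.65
  Discussion 56 × 0.05 = 2.8
  Problem sets 47 × 0.14 = 6.58
  Fieldwork 53 × 0.05 = 2.65
  Homework 67 × 0.15 = 10.05
  Practicals 90 × 0.07 = 6.3
  Lab reports 59 × 0.49 = 28.91
Sum = 60.94
Bonus: 60.94 + 2 = 62.94
62.94 is ≥ 57 and < 67 → D

D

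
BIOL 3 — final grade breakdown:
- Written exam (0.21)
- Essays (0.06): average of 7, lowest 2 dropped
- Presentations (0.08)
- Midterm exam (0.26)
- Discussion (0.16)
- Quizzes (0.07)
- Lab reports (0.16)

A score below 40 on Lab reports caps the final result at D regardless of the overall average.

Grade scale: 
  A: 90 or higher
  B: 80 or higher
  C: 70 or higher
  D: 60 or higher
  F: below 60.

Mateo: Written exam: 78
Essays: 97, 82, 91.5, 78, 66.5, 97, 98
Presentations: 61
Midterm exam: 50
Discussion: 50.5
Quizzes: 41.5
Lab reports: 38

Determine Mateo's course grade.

Essays: drop 66.5, 78 → average of remaining 5 = 465.5/5 = 93.1
Lab reports score 38 < 40: minimum not met.
Weighted total:
  Written exam 78 × 0.21 = 16.38
  Essays 93.1 × 0.06 = 5.586
  Presentations 61 × 0.08 = 4.88
  Midterm exam 50 × 0.26 = 13
  Discussion 50.5 × 0.16 = 8.08
  Quizzes 41.5 × 0.07 = 2.905
  Lab reports 38 × 0.16 = 6.08
Sum = 56.911
56.911 would be F; cap at D applies → F.

F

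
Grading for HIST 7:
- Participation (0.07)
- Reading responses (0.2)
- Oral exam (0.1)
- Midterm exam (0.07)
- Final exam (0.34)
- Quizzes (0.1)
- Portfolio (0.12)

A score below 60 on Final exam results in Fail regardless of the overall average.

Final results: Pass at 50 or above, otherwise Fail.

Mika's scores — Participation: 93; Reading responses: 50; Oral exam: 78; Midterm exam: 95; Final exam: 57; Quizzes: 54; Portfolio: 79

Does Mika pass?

Final exam score 57 < 60: minimum not met.
Weighted total:
  Participation 93 × 0.07 = 6.51
  Reading responses 50 × 0.2 = 10
  Oral exam 78 × 0.1 = 7.8
  Midterm exam 95 × 0.07 = 6.65
  Final exam 57 × 0.34 = 19.38
  Quizzes 54 × 0.1 = 5.4
  Portfolio 79 × 0.12 = 9.48
Sum = 65.22
Because the Final exam minimum was not met, the result is Fail.

Fail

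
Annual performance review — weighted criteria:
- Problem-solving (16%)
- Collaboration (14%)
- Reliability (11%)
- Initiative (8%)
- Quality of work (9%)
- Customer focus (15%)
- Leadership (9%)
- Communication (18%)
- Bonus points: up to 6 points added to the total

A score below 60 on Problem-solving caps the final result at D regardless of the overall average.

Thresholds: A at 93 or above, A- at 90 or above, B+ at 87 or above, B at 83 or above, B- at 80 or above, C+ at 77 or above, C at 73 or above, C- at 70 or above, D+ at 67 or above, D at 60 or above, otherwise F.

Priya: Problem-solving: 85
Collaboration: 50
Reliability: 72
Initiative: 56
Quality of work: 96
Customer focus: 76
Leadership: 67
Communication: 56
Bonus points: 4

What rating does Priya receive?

C

Problem-solving score 85 ≥ 60: minimum met.
Weighted total:
  Problem-solving 85 × 0.16 = 13.6
  Collaboration 50 × 0.14 = 7
  Reliability 72 × 0.11 = 7.92
  Initiative 56 × 0.08 = 4.48
  Quality of work 96 × 0.09 = 8.64
  Customer focus 76 × 0.15 = 11.4
  Leadership 67 × 0.09 = 6.03
  Communication 56 × 0.18 = 10.08
Sum = 69.15
Bonus points: 69.15 + 4 = 73.15
73.15 is ≥ 73 and < 77 → C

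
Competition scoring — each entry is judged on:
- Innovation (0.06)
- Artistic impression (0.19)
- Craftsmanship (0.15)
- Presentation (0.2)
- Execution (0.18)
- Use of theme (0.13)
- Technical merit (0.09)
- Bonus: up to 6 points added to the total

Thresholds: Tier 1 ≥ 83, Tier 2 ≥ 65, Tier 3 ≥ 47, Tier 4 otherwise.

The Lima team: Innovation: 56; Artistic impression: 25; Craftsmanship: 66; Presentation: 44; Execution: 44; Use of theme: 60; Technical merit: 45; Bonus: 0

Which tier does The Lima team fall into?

Tier 4

Weighted total:
  Innovation 56 × 0.06 = 3.36
  Artistic impression 25 × 0.19 = 4.75
  Craftsmanship 66 × 0.15 = 9.9
  Presentation 44 × 0.2 = 8.8
  Execution 44 × 0.18 = 7.92
  Use of theme 60 × 0.13 = 7.8
  Technical merit 45 × 0.09 = 4.05
Sum = 46.58
Bonus: 46.58 + 0 = 46.58
46.58 < 47 → Tier 4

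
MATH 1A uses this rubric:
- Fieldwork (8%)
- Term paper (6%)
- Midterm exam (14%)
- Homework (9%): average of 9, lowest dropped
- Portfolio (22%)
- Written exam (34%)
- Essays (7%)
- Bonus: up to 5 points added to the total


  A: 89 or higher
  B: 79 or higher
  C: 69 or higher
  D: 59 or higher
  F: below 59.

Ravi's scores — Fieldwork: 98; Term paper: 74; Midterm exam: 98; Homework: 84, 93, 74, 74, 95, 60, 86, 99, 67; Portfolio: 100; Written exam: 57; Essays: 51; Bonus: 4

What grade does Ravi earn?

B

Homework: drop 60 → average of remaining 8 = 672/8 = 84
Weighted total:
  Fieldwork 98 × 0.08 = 7.84
  Term paper 74 × 0.06 = 4.44
  Midterm exam 98 × 0.14 = 13.72
  Homework 84 × 0.09 = 7.56
  Portfolio 100 × 0.22 = 22
  Written exam 57 × 0.34 = 19.38
  Essays 51 × 0.07 = 3.57
Sum = 78.51
Bonus: 78.51 + 4 = 82.51
82.51 is ≥ 79 and < 89 → B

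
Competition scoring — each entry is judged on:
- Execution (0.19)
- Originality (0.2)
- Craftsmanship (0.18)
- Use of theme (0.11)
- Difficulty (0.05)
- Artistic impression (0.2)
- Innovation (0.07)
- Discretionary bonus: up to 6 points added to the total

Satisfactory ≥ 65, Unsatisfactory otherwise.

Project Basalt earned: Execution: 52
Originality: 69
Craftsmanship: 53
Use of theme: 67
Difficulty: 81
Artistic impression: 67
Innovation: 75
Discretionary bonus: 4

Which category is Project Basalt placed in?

Satisfactory

Weighted total:
  Execution 52 × 0.19 = 9.88
  Originality 69 × 0.2 = 13.8
  Craftsmanship 53 × 0.18 = 9.54
  Use of theme 67 × 0.11 = 7.37
  Difficulty 81 × 0.05 = 4.05
  Artistic impression 67 × 0.2 = 13.4
  Innovation 75 × 0.07 = 5.25
Sum = 63.29
Discretionary bonus: 63.29 + 4 = 67.29
67.29 ≥ 65 → Satisfactory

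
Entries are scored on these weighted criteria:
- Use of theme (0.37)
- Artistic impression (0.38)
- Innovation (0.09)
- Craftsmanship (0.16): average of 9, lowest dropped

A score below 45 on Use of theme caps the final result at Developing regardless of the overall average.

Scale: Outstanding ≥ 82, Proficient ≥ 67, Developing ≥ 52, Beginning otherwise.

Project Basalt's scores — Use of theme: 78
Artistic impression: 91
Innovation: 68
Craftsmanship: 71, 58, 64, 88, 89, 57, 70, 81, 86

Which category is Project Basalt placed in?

Proficient

Craftsmanship: drop 57 → average of remaining 8 = 607/8 = 75.875
Use of theme score 78 ≥ 45: minimum met.
Weighted total:
  Use of theme 78 × 0.37 = 28.86
  Artistic impression 91 × 0.38 = 34.58
  Innovation 68 × 0.09 = 6.12
  Craftsmanship 75.875 × 0.16 = 12.14
Sum = 81.7
81.7 is ≥ 67 and < 82 → Proficient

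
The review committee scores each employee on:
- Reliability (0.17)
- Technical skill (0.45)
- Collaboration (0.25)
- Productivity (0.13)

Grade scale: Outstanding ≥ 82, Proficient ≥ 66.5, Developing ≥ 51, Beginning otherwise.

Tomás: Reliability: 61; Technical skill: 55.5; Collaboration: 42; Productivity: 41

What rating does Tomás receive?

Developing

Weighted total:
  Reliability 61 × 0.17 = 10.37
  Technical skill 55.5 × 0.45 = 24.975
  Collaboration 42 × 0.25 = 10.5
  Productivity 41 × 0.13 = 5.33
Sum = 51.175
51.175 is ≥ 51 and < 66.5 → Developing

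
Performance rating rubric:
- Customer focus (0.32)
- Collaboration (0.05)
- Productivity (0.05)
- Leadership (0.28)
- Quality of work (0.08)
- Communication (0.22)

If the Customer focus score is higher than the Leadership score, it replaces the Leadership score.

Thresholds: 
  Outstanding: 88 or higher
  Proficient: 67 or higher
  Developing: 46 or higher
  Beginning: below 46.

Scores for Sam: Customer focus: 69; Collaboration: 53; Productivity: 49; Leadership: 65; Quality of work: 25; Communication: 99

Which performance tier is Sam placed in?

Customer focus (69) > Leadership (65), so Leadership counts as 69.
Weighted total:
  Customer focus 69 × 0.32 = 22.08
  Collaboration 53 × 0.05 = 2.65
  Productivity 49 × 0.05 = 2.45
  Leadership 69 × 0.28 = 19.32
  Quality of work 25 × 0.08 = 2
  Communication 99 × 0.22 = 21.78
Sum = 70.28
70.28 is ≥ 67 and < 88 → Proficient

Proficient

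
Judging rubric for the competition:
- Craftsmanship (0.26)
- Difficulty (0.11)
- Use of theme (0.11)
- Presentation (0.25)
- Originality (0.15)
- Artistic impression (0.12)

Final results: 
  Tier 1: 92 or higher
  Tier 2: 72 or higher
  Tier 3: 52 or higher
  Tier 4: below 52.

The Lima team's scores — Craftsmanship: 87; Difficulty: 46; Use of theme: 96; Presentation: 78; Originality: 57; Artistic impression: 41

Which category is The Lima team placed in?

Weighted total:
  Craftsmanship 87 × 0.26 = 22.62
  Difficulty 46 × 0.11 = 5.06
  Use of theme 96 × 0.11 = 10.56
  Presentation 78 × 0.25 = 19.5
  Originality 57 × 0.15 = 8.55
  Artistic impression 41 × 0.12 = 4.92
Sum = 71.21
71.21 is ≥ 52 and < 72 → Tier 3

Tier 3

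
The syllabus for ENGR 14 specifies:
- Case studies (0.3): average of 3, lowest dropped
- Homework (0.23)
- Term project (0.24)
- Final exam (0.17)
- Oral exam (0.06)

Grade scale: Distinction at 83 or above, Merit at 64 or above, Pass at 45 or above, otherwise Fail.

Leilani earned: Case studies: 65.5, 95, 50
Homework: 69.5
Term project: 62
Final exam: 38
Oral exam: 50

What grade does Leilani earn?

Case studies: drop 50 → average of remaining 2 = 160.5/2 = 80.25
Weighted total:
  Case studies 80.25 × 0.3 = 24.075
  Homework 69.5 × 0.23 = 15.985
  Term project 62 × 0.24 = 14.88
  Final exam 38 × 0.17 = 6.46
  Oral exam 50 × 0.06 = 3
Sum = 64.4
64.4 is ≥ 64 and < 83 → Merit

Merit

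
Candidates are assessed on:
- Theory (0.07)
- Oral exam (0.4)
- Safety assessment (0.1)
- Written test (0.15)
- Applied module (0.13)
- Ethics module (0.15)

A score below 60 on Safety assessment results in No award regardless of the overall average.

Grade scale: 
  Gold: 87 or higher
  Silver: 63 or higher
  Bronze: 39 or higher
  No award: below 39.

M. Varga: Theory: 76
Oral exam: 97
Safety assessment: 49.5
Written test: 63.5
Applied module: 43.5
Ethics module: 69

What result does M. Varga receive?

Safety assessment score 49.5 < 60: minimum not met.
Weighted total:
  Theory 76 × 0.07 = 5.32
  Oral exam 97 × 0.4 = 38.8
  Safety assessment 49.5 × 0.1 = 4.95
  Written test 63.5 × 0.15 = 9.525
  Applied module 43.5 × 0.13 = 5.655
  Ethics module 69 × 0.15 = 10.35
Sum = 74.6
Because the Safety assessment minimum was not met, the result is No award.

No award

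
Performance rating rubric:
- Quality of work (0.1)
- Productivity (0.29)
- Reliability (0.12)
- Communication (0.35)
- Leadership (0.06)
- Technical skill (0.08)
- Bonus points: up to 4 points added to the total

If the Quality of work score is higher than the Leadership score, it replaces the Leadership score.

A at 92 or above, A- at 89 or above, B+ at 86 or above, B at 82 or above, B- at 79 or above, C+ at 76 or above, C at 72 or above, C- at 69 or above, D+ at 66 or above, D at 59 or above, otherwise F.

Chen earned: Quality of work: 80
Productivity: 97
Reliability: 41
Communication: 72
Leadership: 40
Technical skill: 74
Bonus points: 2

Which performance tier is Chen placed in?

C+

Quality of work (80) > Leadership (40), so Leadership counts as 80.
Weighted total:
  Quality of work 80 × 0.1 = 8
  Productivity 97 × 0.29 = 28.13
  Reliability 41 × 0.12 = 4.92
  Communication 72 × 0.35 = 25.2
  Leadership 80 × 0.06 = 4.8
  Technical skill 74 × 0.08 = 5.92
Sum = 76.97
Bonus points: 76.97 + 2 = 78.97
78.97 is ≥ 76 and < 79 → C+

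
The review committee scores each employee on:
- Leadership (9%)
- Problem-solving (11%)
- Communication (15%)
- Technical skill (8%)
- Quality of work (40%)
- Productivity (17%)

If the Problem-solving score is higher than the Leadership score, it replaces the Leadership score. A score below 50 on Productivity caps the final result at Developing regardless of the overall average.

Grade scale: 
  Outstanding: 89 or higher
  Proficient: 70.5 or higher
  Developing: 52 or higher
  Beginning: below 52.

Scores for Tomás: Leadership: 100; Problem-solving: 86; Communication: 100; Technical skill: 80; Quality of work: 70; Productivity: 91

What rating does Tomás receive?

Proficient

Problem-solving (86) ≤ Leadership (100), so Leadership stays at 100.
Productivity score 91 ≥ 50: minimum met.
Weighted total:
  Leadership 100 × 0.09 = 9
  Problem-solving 86 × 0.11 = 9.46
  Communication 100 × 0.15 = 15
  Technical skill 80 × 0.08 = 6.4
  Quality of work 70 × 0.4 = 28
  Productivity 91 × 0.17 = 15.47
Sum = 83.33
83.33 is ≥ 70.5 and < 89 → Proficient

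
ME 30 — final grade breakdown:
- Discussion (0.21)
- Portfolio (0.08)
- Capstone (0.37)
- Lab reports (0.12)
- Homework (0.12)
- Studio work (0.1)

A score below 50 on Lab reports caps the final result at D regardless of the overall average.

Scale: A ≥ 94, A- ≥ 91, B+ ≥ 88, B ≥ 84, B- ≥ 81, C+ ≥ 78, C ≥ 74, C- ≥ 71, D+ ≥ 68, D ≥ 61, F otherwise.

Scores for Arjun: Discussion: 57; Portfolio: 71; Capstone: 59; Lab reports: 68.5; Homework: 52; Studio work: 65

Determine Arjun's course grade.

Lab reports score 68.5 ≥ 50: minimum met.
Weighted total:
  Discussion 57 × 0.21 = 11.97
  Portfolio 71 × 0.08 = 5.68
  Capstone 59 × 0.37 = 21.83
  Lab reports 68.5 × 0.12 = 8.22
  Homework 52 × 0.12 = 6.24
  Studio work 65 × 0.1 = 6.5
Sum = 60.44
60.44 < 61 → F

F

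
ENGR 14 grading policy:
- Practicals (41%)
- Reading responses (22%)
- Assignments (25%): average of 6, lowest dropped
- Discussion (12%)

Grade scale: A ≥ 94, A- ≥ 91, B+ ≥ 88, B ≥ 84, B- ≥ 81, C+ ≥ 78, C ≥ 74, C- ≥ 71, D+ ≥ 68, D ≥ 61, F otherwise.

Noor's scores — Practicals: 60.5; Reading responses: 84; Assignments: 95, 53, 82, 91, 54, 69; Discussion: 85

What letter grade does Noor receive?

Assignments: drop 53 → average of remaining 5 = 391/5 = 78.2
Weighted total:
  Practicals 60.5 × 0.41 = 24.805
  Reading responses 84 × 0.22 = 18.48
  Assignments 78.2 × 0.25 = 19.55
  Discussion 85 × 0.12 = 10.2
Sum = 73.035
73.035 is ≥ 71 and < 74 → C-

C-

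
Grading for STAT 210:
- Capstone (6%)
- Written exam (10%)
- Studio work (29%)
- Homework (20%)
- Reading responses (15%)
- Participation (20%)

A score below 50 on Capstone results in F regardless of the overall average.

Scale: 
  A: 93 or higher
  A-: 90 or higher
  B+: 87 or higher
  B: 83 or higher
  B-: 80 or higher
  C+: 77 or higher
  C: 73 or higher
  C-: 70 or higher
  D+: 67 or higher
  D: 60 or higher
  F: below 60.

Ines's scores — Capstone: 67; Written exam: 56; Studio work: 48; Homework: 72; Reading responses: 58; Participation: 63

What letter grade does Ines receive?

Capstone score 67 ≥ 50: minimum met.
Weighted total:
  Capstone 67 × 0.06 = 4.02
  Written exam 56 × 0.1 = 5.6
  Studio work 48 × 0.29 = 13.92
  Homework 72 × 0.2 = 14.4
  Reading responses 58 × 0.15 = 8.7
  Participation 63 × 0.2 = 12.6
Sum = 59.24
59.24 < 60 → F

F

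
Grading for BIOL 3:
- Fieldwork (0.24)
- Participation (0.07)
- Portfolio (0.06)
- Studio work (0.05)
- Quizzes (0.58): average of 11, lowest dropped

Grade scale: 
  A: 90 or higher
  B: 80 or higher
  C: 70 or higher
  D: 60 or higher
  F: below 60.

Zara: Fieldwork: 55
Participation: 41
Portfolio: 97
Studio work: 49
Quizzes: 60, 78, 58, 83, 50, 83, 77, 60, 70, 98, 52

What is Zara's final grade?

Quizzes: drop 50 → average of remaining 10 = 719/10 = 71.9
Weighted total:
  Fieldwork 55 × 0.24 = 13.2
  Participation 41 × 0.07 = 2.87
  Portfolio 97 × 0.06 = 5.82
  Studio work 49 × 0.05 = 2.45
  Quizzes 71.9 × 0.58 = 41.702
Sum = 66.042
66.042 is ≥ 60 and < 70 → D

D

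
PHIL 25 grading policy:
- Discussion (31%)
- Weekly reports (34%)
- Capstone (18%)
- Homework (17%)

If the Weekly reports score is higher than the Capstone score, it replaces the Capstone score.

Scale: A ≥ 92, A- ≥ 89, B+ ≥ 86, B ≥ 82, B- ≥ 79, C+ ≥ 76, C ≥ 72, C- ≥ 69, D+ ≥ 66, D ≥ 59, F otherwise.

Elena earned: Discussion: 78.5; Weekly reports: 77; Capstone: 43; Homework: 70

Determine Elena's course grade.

C+

Weekly reports (77) > Capstone (43), so Capstone counts as 77.
Weighted total:
  Discussion 78.5 × 0.31 = 24.335
  Weekly reports 77 × 0.34 = 26.18
  Capstone 77 × 0.18 = 13.86
  Homework 70 × 0.17 = 11.9
Sum = 76.275
76.275 is ≥ 76 and < 79 → C+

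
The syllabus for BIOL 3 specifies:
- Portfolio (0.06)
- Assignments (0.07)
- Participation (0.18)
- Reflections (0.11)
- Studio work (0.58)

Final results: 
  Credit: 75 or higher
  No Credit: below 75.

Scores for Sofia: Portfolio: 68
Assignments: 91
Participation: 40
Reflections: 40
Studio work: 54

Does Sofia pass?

No Credit

Weighted total:
  Portfolio 68 × 0.06 = 4.08
  Assignments 91 × 0.07 = 6.37
  Participation 40 × 0.18 = 7.2
  Reflections 40 × 0.11 = 4.4
  Studio work 54 × 0.58 = 31.32
Sum = 53.37
53.37 < 75 → No Credit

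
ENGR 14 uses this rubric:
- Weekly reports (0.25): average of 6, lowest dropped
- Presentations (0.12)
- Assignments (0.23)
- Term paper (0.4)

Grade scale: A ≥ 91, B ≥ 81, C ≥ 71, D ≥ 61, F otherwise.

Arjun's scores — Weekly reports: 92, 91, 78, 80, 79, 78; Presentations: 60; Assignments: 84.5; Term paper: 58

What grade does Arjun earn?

Weekly reports: drop 78 → average of remaining 5 = 420/5 = 84
Weighted total:
  Weekly reports 84 × 0.25 = 21
  Presentations 60 × 0.12 = 7.2
  Assignments 84.5 × 0.23 = 19.435
  Term paper 58 × 0.4 = 23.2
Sum = 70.835
70.835 is ≥ 61 and < 71 → D

D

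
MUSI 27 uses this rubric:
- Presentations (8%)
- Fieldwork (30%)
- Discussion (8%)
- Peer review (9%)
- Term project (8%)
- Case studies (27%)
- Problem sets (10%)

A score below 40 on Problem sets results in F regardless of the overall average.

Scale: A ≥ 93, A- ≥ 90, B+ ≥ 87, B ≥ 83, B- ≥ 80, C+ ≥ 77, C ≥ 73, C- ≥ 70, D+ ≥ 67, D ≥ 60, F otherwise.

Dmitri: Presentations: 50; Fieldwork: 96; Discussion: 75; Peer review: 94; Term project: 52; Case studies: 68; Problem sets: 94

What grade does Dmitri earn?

Problem sets score 94 ≥ 40: minimum met.
Weighted total:
  Presentations 50 × 0.08 = 4
  Fieldwork 96 × 0.3 = 28.8
  Discussion 75 × 0.08 = 6
  Peer review 94 × 0.09 = 8.46
  Term project 52 × 0.08 = 4.16
  Case studies 68 × 0.27 = 18.36
  Problem sets 94 × 0.1 = 9.4
Sum = 79.18
79.18 is ≥ 77 and < 80 → C+

C+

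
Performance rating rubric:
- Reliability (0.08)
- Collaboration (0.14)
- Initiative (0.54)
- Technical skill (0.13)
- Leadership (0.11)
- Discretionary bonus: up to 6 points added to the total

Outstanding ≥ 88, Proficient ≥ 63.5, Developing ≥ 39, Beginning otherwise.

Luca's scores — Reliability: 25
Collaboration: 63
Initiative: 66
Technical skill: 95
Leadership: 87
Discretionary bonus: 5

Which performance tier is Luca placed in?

Weighted total:
  Reliability 25 × 0.08 = 2
  Collaboration 63 × 0.14 = 8.82
  Initiative 66 × 0.54 = 35.64
  Technical skill 95 × 0.13 = 12.35
  Leadership 87 × 0.11 = 9.57
Sum = 68.38
Discretionary bonus: 68.38 + 5 = 73.38
73.38 is ≥ 63.5 and < 88 → Proficient

Proficient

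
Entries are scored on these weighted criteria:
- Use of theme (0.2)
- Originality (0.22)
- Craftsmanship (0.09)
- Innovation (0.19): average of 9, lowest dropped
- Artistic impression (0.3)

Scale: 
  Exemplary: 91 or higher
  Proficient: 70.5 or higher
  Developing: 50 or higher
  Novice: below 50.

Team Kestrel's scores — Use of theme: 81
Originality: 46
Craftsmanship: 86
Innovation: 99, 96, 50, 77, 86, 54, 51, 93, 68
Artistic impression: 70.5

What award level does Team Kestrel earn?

Developing

Innovation: drop 50 → average of remaining 8 = 624/8 = 78
Weighted total:
  Use of theme 81 × 0.2 = 16.2
  Originality 46 × 0.22 = 10.12
  Craftsmanship 86 × 0.09 = 7.74
  Innovation 78 × 0.19 = 14.82
  Artistic impression 70.5 × 0.3 = 21.15
Sum = 70.03
70.03 is ≥ 50 and < 70.5 → Developing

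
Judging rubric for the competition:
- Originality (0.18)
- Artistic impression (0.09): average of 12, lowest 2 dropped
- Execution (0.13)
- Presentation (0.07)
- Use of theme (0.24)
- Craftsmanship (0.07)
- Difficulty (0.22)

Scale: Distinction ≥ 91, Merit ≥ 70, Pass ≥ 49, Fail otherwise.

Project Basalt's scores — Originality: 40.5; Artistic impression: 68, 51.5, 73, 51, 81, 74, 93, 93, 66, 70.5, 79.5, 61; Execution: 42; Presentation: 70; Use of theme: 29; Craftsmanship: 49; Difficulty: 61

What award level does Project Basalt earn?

Artistic impression: drop 51, 51.5 → average of remaining 10 = 759/10 = 75.9
Weighted total:
  Originality 40.5 × 0.18 = 7.29
  Artistic impression 75.9 × 0.09 = 6.831
  Execution 42 × 0.13 = 5.46
  Presentation 70 × 0.07 = 4.9
  Use of theme 29 × 0.24 = 6.96
  Craftsmanship 49 × 0.07 = 3.43
  Difficulty 61 × 0.22 = 13.42
Sum = 48.291
48.291 < 49 → Fail

Fail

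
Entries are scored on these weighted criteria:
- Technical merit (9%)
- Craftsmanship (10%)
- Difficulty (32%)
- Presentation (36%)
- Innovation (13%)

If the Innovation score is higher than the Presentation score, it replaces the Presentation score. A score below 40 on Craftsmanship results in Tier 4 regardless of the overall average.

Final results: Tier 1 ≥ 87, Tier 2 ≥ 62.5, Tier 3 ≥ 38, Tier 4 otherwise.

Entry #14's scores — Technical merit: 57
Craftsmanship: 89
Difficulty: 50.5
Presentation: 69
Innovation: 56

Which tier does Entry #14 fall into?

Innovation (56) ≤ Presentation (69), so Presentation stays at 69.
Craftsmanship score 89 ≥ 40: minimum met.
Weighted total:
  Technical merit 57 × 0.09 = 5.13
  Craftsmanship 89 × 0.1 = 8.9
  Difficulty 50.5 × 0.32 = 16.16
  Presentation 69 × 0.36 = 24.84
  Innovation 56 × 0.13 = 7.28
Sum = 62.31
62.31 is ≥ 38 and < 62.5 → Tier 3

Tier 3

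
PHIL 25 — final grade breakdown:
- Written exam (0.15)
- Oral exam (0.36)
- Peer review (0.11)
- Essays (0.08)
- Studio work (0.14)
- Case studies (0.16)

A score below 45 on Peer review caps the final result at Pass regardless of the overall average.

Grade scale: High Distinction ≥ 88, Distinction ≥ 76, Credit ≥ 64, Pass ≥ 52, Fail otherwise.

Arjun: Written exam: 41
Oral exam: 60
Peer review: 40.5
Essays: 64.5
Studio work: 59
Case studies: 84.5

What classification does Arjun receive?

Pass

Peer review score 40.5 < 45: minimum not met.
Weighted total:
  Written exam 41 × 0.15 = 6.15
  Oral exam 60 × 0.36 = 21.6
  Peer review 40.5 × 0.11 = 4.455
  Essays 64.5 × 0.08 = 5.16
  Studio work 59 × 0.14 = 8.26
  Case studies 84.5 × 0.16 = 13.52
Sum = 59.145
59.145 would be Pass; cap at Pass applies → Pass.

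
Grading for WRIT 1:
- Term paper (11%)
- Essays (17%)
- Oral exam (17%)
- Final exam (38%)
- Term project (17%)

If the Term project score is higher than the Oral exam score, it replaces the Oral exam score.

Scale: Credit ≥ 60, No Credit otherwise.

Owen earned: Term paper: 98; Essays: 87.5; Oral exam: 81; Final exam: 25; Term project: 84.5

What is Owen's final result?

Credit

Term project (84.5) > Oral exam (81), so Oral exam counts as 84.5.
Weighted total:
  Term paper 98 × 0.11 = 10.78
  Essays 87.5 × 0.17 = 14.875
  Oral exam 84.5 × 0.17 = 14.365
  Final exam 25 × 0.38 = 9.5
  Term project 84.5 × 0.17 = 14.365
Sum = 63.885
63.885 ≥ 60 → Credit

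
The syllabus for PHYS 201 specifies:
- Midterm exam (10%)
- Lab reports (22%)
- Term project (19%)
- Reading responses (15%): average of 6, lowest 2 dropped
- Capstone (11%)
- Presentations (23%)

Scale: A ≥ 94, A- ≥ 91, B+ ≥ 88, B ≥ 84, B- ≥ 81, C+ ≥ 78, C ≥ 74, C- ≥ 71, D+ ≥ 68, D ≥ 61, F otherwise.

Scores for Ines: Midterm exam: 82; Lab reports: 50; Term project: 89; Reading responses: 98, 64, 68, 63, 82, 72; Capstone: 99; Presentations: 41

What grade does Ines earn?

D+

Reading responses: drop 63, 64 → average of remaining 4 = 320/4 = 80
Weighted total:
  Midterm exam 82 × 0.1 = 8.2
  Lab reports 50 × 0.22 = 11
  Term project 89 × 0.19 = 16.91
  Reading responses 80 × 0.15 = 12
  Capstone 99 × 0.11 = 10.89
  Presentations 41 × 0.23 = 9.43
Sum = 68.43
68.43 is ≥ 68 and < 71 → D+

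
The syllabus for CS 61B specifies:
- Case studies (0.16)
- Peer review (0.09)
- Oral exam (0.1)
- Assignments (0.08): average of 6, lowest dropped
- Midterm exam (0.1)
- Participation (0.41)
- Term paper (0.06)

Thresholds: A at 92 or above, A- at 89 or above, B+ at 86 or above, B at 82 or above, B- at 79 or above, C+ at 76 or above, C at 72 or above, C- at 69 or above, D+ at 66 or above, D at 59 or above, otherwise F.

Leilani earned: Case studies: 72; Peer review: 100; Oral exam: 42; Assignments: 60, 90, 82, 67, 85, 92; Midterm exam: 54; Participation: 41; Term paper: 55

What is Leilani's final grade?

F

Assignments: drop 60 → average of remaining 5 = 416/5 = 83.2
Weighted total:
  Case studies 72 × 0.16 = 11.52
  Peer review 100 × 0.09 = 9
  Oral exam 42 × 0.1 = 4.2
  Assignments 83.2 × 0.08 = 6.656
  Midterm exam 54 × 0.1 = 5.4
  Participation 41 × 0.41 = 16.81
  Term paper 55 × 0.06 = 3.3
Sum = 56.886
56.886 < 59 → F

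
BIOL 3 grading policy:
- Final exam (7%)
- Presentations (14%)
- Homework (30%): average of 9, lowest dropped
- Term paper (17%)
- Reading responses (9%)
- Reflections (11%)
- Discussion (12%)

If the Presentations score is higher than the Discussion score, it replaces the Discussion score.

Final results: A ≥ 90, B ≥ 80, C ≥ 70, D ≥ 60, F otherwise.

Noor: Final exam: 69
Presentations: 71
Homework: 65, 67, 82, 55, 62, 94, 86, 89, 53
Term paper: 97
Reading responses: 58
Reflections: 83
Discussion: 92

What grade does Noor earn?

C

Homework: drop 53 → average of remaining 8 = 600/8 = 75
Presentations (71) ≤ Discussion (92), so Discussion stays at 92.
Weighted total:
  Final exam 69 × 0.07 = 4.83
  Presentations 71 × 0.14 = 9.94
  Homework 75 × 0.3 = 22.5
  Term paper 97 × 0.17 = 16.49
  Reading responses 58 × 0.09 = 5.22
  Reflections 83 × 0.11 = 9.13
  Discussion 92 × 0.12 = 11.04
Sum = 79.15
79.15 is ≥ 70 and < 80 → C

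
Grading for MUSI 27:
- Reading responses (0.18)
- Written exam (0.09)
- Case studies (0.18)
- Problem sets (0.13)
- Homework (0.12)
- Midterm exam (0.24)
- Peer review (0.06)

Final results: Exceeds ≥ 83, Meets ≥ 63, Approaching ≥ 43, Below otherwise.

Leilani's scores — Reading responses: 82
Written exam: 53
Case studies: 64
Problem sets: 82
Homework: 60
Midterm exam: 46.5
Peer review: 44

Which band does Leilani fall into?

Weighted total:
  Reading responses 82 × 0.18 = 14.76
  Written exam 53 × 0.09 = 4.77
  Case studies 64 × 0.18 = 11.52
  Problem sets 82 × 0.13 = 10.66
  Homework 60 × 0.12 = 7.2
  Midterm exam 46.5 × 0.24 = 11.16
  Peer review 44 × 0.06 = 2.64
Sum = 62.71
62.71 is ≥ 43 and < 63 → Approaching

Approaching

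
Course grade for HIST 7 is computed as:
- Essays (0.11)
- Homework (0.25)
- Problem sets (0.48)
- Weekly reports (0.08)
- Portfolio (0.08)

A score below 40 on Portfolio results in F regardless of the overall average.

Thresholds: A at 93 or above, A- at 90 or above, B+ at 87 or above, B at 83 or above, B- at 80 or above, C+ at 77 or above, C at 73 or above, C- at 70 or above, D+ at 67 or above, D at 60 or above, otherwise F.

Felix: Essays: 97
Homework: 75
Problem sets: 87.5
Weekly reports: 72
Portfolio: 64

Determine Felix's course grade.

B-

Portfolio score 64 ≥ 40: minimum met.
Weighted total:
  Essays 97 × 0.11 = 10.67
  Homework 75 × 0.25 = 18.75
  Problem sets 87.5 × 0.48 = 42
  Weekly reports 72 × 0.08 = 5.76
  Portfolio 64 × 0.08 = 5.12
Sum = 82.3
82.3 is ≥ 80 and < 83 → B-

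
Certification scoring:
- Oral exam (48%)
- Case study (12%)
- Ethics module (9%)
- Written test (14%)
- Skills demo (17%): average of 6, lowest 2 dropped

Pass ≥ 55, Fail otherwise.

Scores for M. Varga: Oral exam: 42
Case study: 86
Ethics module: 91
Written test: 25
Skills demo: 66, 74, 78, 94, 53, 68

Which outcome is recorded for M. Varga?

Pass

Skills demo: drop 53, 66 → average of remaining 4 = 314/4 = 78.5
Weighted total:
  Oral exam 42 × 0.48 = 20.16
  Case study 86 × 0.12 = 10.32
  Ethics module 91 × 0.09 = 8.19
  Written test 25 × 0.14 = 3.5
  Skills demo 78.5 × 0.17 = 13.345
Sum = 55.515
55.515 ≥ 55 → Pass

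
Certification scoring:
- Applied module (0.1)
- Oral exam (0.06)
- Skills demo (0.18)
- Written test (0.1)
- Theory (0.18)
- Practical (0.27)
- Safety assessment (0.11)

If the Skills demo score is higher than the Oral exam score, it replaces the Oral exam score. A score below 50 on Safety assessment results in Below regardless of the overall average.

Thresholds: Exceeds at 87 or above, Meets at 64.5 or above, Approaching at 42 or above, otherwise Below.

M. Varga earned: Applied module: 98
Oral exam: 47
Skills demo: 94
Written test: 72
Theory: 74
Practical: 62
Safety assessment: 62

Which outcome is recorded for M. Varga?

Meets

Skills demo (94) > Oral exam (47), so Oral exam counts as 94.
Safety assessment score 62 ≥ 50: minimum met.
Weighted total:
  Applied module 98 × 0.1 = 9.8
  Oral exam 94 × 0.06 = 5.64
  Skills demo 94 × 0.18 = 16.92
  Written test 72 × 0.1 = 7.2
  Theory 74 × 0.18 = 13.32
  Practical 62 × 0.27 = 16.74
  Safety assessment 62 × 0.11 = 6.82
Sum = 76.44
76.44 is ≥ 64.5 and < 87 → Meets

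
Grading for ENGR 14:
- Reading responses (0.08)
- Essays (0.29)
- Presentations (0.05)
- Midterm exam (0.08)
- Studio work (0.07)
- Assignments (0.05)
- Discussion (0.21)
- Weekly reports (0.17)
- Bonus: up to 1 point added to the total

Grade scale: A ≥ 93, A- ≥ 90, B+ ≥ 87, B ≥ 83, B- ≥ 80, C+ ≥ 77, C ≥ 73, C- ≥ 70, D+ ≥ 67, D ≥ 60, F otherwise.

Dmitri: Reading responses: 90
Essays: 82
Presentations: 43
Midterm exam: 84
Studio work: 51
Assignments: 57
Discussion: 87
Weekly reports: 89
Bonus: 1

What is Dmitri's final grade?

B-

Weighted total:
  Reading responses 90 × 0.08 = 7.2
  Essays 82 × 0.29 = 23.78
  Presentations 43 × 0.05 = 2.15
  Midterm exam 84 × 0.08 = 6.72
  Studio work 51 × 0.07 = 3.57
  Assignments 57 × 0.05 = 2.85
  Discussion 87 × 0.21 = 18.27
  Weekly reports 89 × 0.17 = 15.13
Sum = 79.67
Bonus: 79.67 + 1 = 80.67
80.67 is ≥ 80 and < 83 → B-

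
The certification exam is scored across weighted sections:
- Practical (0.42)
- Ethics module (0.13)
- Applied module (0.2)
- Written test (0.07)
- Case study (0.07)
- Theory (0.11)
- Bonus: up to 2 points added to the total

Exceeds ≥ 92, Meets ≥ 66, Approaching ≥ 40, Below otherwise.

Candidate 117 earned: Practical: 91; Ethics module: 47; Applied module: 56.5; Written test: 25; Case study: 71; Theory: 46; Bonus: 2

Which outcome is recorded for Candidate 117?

Weighted total:
  Practical 91 × 0.42 = 38.22
  Ethics module 47 × 0.13 = 6.11
  Applied module 56.5 × 0.2 = 11.3
  Written test 25 × 0.07 = 1.75
  Case study 71 × 0.07 = 4.97
  Theory 46 × 0.11 = 5.06
Sum = 67.41
Bonus: 67.41 + 2 = 69.41
69.41 is ≥ 66 and < 92 → Meets

Meets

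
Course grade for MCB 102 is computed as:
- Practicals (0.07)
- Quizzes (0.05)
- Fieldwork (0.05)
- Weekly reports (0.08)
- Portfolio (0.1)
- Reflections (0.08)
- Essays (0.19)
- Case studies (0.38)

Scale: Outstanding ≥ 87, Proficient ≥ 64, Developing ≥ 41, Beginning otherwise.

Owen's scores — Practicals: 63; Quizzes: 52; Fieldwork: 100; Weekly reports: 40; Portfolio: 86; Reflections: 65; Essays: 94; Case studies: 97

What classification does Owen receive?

Proficient

Weighted total:
  Practicals 63 × 0.07 = 4.41
  Quizzes 52 × 0.05 = 2.6
  Fieldwork 100 × 0.05 = 5
  Weekly reports 40 × 0.08 = 3.2
  Portfolio 86 × 0.1 = 8.6
  Reflections 65 × 0.08 = 5.2
  Essays 94 × 0.19 = 17.86
  Case studies 97 × 0.38 = 36.86
Sum = 83.73
83.73 is ≥ 64 and < 87 → Proficient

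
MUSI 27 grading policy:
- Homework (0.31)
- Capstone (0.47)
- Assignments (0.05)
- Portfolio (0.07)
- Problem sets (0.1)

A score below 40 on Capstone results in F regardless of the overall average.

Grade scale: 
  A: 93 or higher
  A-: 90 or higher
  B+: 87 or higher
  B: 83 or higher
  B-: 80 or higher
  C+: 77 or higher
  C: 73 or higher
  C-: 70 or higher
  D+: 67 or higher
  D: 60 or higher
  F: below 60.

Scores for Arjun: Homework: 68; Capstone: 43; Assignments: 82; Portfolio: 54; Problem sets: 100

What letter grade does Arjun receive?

F

Capstone score 43 ≥ 40: minimum met.
Weighted total:
  Homework 68 × 0.31 = 21.08
  Capstone 43 × 0.47 = 20.21
  Assignments 82 × 0.05 = 4.1
  Portfolio 54 × 0.07 = 3.78
  Problem sets 100 × 0.1 = 10
Sum = 59.17
59.17 < 60 → F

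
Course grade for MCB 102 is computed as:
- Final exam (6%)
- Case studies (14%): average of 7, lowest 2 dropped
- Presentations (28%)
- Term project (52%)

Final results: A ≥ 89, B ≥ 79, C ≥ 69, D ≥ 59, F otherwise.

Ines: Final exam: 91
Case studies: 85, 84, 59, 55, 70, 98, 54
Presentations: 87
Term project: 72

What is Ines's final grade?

C

Case studies: drop 54, 55 → average of remaining 5 = 396/5 = 79.2
Weighted total:
  Final exam 91 × 0.06 = 5.46
  Case studies 79.2 × 0.14 = 11.088
  Presentations 87 × 0.28 = 24.36
  Term project 72 × 0.52 = 37.44
Sum = 78.348
78.348 is ≥ 69 and < 79 → C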